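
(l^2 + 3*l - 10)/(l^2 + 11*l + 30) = (l - 2)/(l + 6)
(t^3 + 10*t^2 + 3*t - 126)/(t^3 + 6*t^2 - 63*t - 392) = (t^2 + 3*t - 18)/(t^2 - t - 56)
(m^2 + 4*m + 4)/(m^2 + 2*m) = (m + 2)/m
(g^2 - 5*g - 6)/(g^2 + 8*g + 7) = (g - 6)/(g + 7)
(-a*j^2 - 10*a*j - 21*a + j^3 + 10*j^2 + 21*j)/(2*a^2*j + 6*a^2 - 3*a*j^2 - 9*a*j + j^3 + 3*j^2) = (-j - 7)/(2*a - j)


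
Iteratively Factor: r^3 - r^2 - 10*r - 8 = (r + 1)*(r^2 - 2*r - 8) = (r - 4)*(r + 1)*(r + 2)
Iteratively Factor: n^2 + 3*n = (n + 3)*(n)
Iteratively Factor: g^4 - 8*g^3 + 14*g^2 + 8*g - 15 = (g - 5)*(g^3 - 3*g^2 - g + 3) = (g - 5)*(g + 1)*(g^2 - 4*g + 3) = (g - 5)*(g - 1)*(g + 1)*(g - 3)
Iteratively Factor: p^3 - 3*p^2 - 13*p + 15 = (p - 1)*(p^2 - 2*p - 15) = (p - 5)*(p - 1)*(p + 3)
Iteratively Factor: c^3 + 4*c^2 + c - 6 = (c - 1)*(c^2 + 5*c + 6) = (c - 1)*(c + 2)*(c + 3)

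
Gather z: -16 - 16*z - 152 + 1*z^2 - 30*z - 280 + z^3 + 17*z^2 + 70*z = z^3 + 18*z^2 + 24*z - 448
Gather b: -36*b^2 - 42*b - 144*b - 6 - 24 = -36*b^2 - 186*b - 30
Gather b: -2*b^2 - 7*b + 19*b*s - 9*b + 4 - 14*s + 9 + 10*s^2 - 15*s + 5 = -2*b^2 + b*(19*s - 16) + 10*s^2 - 29*s + 18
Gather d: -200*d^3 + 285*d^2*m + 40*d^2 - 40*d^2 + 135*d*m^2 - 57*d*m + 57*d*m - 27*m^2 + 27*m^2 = -200*d^3 + 285*d^2*m + 135*d*m^2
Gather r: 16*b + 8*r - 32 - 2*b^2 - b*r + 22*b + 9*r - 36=-2*b^2 + 38*b + r*(17 - b) - 68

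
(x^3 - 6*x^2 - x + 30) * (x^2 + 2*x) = x^5 - 4*x^4 - 13*x^3 + 28*x^2 + 60*x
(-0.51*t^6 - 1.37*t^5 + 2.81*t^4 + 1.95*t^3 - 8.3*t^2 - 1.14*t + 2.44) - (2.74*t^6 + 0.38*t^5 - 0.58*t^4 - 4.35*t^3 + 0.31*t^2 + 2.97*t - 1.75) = -3.25*t^6 - 1.75*t^5 + 3.39*t^4 + 6.3*t^3 - 8.61*t^2 - 4.11*t + 4.19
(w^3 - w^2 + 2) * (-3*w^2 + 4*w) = -3*w^5 + 7*w^4 - 4*w^3 - 6*w^2 + 8*w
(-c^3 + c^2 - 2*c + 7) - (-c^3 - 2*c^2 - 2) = 3*c^2 - 2*c + 9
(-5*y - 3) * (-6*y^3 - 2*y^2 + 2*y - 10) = 30*y^4 + 28*y^3 - 4*y^2 + 44*y + 30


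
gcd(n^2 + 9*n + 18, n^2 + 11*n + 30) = n + 6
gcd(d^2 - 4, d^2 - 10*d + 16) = d - 2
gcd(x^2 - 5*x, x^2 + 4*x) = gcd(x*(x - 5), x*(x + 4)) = x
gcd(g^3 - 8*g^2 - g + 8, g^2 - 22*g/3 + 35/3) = 1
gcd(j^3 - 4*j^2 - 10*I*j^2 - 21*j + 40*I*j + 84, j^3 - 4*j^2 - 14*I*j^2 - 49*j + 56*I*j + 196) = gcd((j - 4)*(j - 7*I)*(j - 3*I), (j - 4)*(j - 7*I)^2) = j^2 + j*(-4 - 7*I) + 28*I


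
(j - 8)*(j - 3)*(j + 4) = j^3 - 7*j^2 - 20*j + 96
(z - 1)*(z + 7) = z^2 + 6*z - 7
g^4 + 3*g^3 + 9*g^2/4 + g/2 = g*(g + 1/2)^2*(g + 2)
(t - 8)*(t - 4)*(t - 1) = t^3 - 13*t^2 + 44*t - 32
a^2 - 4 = (a - 2)*(a + 2)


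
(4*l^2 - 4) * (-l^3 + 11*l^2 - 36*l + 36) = -4*l^5 + 44*l^4 - 140*l^3 + 100*l^2 + 144*l - 144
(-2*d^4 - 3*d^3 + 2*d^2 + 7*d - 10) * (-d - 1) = 2*d^5 + 5*d^4 + d^3 - 9*d^2 + 3*d + 10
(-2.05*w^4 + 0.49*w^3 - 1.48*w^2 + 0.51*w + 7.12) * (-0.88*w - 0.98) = 1.804*w^5 + 1.5778*w^4 + 0.8222*w^3 + 1.0016*w^2 - 6.7654*w - 6.9776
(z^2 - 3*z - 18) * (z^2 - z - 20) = z^4 - 4*z^3 - 35*z^2 + 78*z + 360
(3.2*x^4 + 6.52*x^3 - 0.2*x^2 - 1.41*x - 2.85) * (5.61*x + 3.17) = 17.952*x^5 + 46.7212*x^4 + 19.5464*x^3 - 8.5441*x^2 - 20.4582*x - 9.0345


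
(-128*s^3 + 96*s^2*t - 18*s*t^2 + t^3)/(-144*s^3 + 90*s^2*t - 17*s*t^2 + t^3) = (16*s^2 - 10*s*t + t^2)/(18*s^2 - 9*s*t + t^2)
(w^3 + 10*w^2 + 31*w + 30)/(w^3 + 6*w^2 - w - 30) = (w + 2)/(w - 2)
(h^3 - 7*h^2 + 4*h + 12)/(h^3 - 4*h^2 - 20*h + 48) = (h + 1)/(h + 4)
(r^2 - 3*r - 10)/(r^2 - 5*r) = (r + 2)/r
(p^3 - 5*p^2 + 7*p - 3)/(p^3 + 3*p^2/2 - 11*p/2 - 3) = 2*(p^3 - 5*p^2 + 7*p - 3)/(2*p^3 + 3*p^2 - 11*p - 6)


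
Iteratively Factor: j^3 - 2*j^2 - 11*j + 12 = (j + 3)*(j^2 - 5*j + 4) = (j - 1)*(j + 3)*(j - 4)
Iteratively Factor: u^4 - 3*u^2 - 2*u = (u - 2)*(u^3 + 2*u^2 + u) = (u - 2)*(u + 1)*(u^2 + u) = (u - 2)*(u + 1)^2*(u)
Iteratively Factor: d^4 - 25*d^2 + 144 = (d + 4)*(d^3 - 4*d^2 - 9*d + 36) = (d - 4)*(d + 4)*(d^2 - 9) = (d - 4)*(d - 3)*(d + 4)*(d + 3)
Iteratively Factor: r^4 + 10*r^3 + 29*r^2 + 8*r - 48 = (r + 3)*(r^3 + 7*r^2 + 8*r - 16) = (r + 3)*(r + 4)*(r^2 + 3*r - 4) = (r - 1)*(r + 3)*(r + 4)*(r + 4)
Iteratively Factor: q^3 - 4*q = (q + 2)*(q^2 - 2*q) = (q - 2)*(q + 2)*(q)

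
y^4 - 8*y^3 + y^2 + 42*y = y*(y - 7)*(y - 3)*(y + 2)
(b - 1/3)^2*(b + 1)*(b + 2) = b^4 + 7*b^3/3 + b^2/9 - b + 2/9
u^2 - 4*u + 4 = (u - 2)^2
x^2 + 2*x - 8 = (x - 2)*(x + 4)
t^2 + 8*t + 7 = (t + 1)*(t + 7)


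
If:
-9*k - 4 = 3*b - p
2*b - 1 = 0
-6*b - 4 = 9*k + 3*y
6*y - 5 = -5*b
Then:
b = 1/2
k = -11/12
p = -11/4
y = 5/12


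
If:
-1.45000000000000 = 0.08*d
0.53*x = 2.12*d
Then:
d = -18.12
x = -72.50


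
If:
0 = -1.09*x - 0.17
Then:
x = -0.16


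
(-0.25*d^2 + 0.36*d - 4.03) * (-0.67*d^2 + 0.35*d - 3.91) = 0.1675*d^4 - 0.3287*d^3 + 3.8036*d^2 - 2.8181*d + 15.7573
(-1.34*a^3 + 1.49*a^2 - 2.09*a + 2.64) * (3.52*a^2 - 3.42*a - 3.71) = -4.7168*a^5 + 9.8276*a^4 - 7.4812*a^3 + 10.9127*a^2 - 1.2749*a - 9.7944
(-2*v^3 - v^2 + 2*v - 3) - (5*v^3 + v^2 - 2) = -7*v^3 - 2*v^2 + 2*v - 1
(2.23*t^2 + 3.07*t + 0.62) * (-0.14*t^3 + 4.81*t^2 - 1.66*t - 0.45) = -0.3122*t^5 + 10.2965*t^4 + 10.9781*t^3 - 3.1175*t^2 - 2.4107*t - 0.279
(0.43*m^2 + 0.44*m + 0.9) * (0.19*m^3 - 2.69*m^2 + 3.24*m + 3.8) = 0.0817*m^5 - 1.0731*m^4 + 0.3806*m^3 + 0.6386*m^2 + 4.588*m + 3.42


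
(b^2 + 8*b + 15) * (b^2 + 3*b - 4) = b^4 + 11*b^3 + 35*b^2 + 13*b - 60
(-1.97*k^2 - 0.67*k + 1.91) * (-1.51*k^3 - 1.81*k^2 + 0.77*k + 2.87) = 2.9747*k^5 + 4.5774*k^4 - 3.1883*k^3 - 9.6269*k^2 - 0.4522*k + 5.4817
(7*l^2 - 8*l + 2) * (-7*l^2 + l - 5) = -49*l^4 + 63*l^3 - 57*l^2 + 42*l - 10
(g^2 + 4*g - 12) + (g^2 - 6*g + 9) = 2*g^2 - 2*g - 3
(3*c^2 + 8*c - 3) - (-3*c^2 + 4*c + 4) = 6*c^2 + 4*c - 7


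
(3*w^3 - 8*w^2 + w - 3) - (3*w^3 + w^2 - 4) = -9*w^2 + w + 1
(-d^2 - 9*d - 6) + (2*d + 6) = -d^2 - 7*d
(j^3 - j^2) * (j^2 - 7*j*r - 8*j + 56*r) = j^5 - 7*j^4*r - 9*j^4 + 63*j^3*r + 8*j^3 - 56*j^2*r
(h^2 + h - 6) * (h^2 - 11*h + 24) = h^4 - 10*h^3 + 7*h^2 + 90*h - 144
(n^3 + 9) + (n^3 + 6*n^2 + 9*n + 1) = 2*n^3 + 6*n^2 + 9*n + 10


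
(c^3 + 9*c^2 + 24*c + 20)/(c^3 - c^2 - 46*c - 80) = (c + 2)/(c - 8)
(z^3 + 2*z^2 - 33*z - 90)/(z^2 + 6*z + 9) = (z^2 - z - 30)/(z + 3)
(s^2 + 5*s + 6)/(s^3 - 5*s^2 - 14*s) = (s + 3)/(s*(s - 7))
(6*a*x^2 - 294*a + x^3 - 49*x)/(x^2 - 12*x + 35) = (6*a*x + 42*a + x^2 + 7*x)/(x - 5)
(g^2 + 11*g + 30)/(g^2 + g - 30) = (g + 5)/(g - 5)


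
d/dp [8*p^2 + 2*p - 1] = 16*p + 2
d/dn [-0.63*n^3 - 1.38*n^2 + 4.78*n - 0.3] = -1.89*n^2 - 2.76*n + 4.78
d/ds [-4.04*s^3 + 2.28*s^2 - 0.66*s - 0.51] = -12.12*s^2 + 4.56*s - 0.66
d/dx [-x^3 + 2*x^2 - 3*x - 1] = -3*x^2 + 4*x - 3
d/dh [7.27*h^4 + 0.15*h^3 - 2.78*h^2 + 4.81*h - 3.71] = 29.08*h^3 + 0.45*h^2 - 5.56*h + 4.81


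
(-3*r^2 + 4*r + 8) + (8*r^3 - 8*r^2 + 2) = 8*r^3 - 11*r^2 + 4*r + 10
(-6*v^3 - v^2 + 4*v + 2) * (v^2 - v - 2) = -6*v^5 + 5*v^4 + 17*v^3 - 10*v - 4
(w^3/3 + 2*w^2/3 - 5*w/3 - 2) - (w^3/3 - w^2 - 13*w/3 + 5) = 5*w^2/3 + 8*w/3 - 7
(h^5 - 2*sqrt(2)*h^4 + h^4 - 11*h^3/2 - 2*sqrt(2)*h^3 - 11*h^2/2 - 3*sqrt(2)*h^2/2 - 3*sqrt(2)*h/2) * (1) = h^5 - 2*sqrt(2)*h^4 + h^4 - 11*h^3/2 - 2*sqrt(2)*h^3 - 11*h^2/2 - 3*sqrt(2)*h^2/2 - 3*sqrt(2)*h/2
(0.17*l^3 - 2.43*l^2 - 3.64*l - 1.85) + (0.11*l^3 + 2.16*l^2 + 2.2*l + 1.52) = 0.28*l^3 - 0.27*l^2 - 1.44*l - 0.33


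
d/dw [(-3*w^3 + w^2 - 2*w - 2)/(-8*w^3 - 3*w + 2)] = (8*w^4 - 14*w^3 - 69*w^2 + 4*w - 10)/(64*w^6 + 48*w^4 - 32*w^3 + 9*w^2 - 12*w + 4)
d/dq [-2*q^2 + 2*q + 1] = 2 - 4*q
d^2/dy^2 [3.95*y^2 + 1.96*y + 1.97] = 7.90000000000000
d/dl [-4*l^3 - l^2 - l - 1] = -12*l^2 - 2*l - 1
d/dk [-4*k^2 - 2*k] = -8*k - 2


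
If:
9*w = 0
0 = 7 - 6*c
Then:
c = 7/6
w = 0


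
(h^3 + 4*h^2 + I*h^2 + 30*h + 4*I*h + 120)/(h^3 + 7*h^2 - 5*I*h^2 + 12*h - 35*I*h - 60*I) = (h + 6*I)/(h + 3)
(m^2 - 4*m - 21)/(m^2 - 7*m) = (m + 3)/m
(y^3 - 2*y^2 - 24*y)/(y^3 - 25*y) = (y^2 - 2*y - 24)/(y^2 - 25)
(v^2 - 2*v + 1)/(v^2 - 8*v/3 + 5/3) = 3*(v - 1)/(3*v - 5)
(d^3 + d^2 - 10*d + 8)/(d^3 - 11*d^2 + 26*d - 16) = (d + 4)/(d - 8)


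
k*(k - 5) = k^2 - 5*k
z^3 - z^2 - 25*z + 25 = (z - 5)*(z - 1)*(z + 5)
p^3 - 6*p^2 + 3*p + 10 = (p - 5)*(p - 2)*(p + 1)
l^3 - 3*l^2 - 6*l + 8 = (l - 4)*(l - 1)*(l + 2)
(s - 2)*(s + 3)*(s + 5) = s^3 + 6*s^2 - s - 30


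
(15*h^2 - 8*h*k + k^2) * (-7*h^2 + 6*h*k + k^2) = -105*h^4 + 146*h^3*k - 40*h^2*k^2 - 2*h*k^3 + k^4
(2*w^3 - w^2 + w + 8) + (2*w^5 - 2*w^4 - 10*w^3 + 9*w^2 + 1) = 2*w^5 - 2*w^4 - 8*w^3 + 8*w^2 + w + 9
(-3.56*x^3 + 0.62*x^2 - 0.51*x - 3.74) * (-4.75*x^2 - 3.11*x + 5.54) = 16.91*x^5 + 8.1266*x^4 - 19.2281*x^3 + 22.7859*x^2 + 8.806*x - 20.7196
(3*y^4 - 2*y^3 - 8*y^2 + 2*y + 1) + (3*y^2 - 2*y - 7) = 3*y^4 - 2*y^3 - 5*y^2 - 6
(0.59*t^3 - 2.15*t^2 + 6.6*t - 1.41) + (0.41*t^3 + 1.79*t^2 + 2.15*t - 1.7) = 1.0*t^3 - 0.36*t^2 + 8.75*t - 3.11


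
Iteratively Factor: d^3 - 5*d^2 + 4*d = (d - 1)*(d^2 - 4*d) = d*(d - 1)*(d - 4)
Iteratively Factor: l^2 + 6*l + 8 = (l + 2)*(l + 4)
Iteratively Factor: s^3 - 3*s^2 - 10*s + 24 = (s - 4)*(s^2 + s - 6) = (s - 4)*(s - 2)*(s + 3)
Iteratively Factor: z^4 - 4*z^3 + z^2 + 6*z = (z - 2)*(z^3 - 2*z^2 - 3*z) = (z - 2)*(z + 1)*(z^2 - 3*z) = (z - 3)*(z - 2)*(z + 1)*(z)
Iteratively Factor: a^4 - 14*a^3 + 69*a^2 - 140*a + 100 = (a - 5)*(a^3 - 9*a^2 + 24*a - 20) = (a - 5)*(a - 2)*(a^2 - 7*a + 10) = (a - 5)^2*(a - 2)*(a - 2)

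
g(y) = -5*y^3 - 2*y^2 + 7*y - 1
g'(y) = -15*y^2 - 4*y + 7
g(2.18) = -47.05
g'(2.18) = -73.01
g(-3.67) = 193.53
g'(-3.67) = -180.35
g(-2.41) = 40.50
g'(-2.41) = -70.48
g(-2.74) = 67.66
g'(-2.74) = -94.65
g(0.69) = 1.24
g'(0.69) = -2.90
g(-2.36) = 37.06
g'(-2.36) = -67.10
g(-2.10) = 21.78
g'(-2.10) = -50.75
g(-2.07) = 20.29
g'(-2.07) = -48.99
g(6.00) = -1111.00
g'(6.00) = -557.00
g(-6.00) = 965.00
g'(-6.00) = -509.00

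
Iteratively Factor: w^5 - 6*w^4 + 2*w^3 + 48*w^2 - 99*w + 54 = (w - 2)*(w^4 - 4*w^3 - 6*w^2 + 36*w - 27) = (w - 2)*(w - 1)*(w^3 - 3*w^2 - 9*w + 27) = (w - 2)*(w - 1)*(w + 3)*(w^2 - 6*w + 9) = (w - 3)*(w - 2)*(w - 1)*(w + 3)*(w - 3)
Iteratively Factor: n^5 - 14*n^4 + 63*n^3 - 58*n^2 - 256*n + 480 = (n + 2)*(n^4 - 16*n^3 + 95*n^2 - 248*n + 240) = (n - 4)*(n + 2)*(n^3 - 12*n^2 + 47*n - 60) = (n - 4)^2*(n + 2)*(n^2 - 8*n + 15) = (n - 4)^2*(n - 3)*(n + 2)*(n - 5)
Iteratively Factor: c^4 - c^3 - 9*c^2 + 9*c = (c)*(c^3 - c^2 - 9*c + 9) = c*(c - 1)*(c^2 - 9) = c*(c - 3)*(c - 1)*(c + 3)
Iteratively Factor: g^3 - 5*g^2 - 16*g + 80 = (g - 5)*(g^2 - 16) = (g - 5)*(g + 4)*(g - 4)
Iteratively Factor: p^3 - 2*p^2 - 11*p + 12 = (p + 3)*(p^2 - 5*p + 4) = (p - 4)*(p + 3)*(p - 1)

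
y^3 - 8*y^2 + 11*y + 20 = (y - 5)*(y - 4)*(y + 1)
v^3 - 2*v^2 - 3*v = v*(v - 3)*(v + 1)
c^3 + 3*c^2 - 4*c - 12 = (c - 2)*(c + 2)*(c + 3)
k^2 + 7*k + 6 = (k + 1)*(k + 6)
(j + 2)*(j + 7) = j^2 + 9*j + 14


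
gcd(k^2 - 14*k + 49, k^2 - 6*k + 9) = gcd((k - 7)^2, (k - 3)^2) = 1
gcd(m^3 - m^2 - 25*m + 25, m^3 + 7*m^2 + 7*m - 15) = m^2 + 4*m - 5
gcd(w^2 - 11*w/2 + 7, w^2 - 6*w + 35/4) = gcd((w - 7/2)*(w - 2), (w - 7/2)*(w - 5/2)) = w - 7/2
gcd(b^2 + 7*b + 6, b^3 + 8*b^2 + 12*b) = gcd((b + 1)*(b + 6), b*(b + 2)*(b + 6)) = b + 6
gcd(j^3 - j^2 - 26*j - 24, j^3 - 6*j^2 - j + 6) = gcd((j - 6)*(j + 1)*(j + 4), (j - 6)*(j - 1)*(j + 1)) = j^2 - 5*j - 6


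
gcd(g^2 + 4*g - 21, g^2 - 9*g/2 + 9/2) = g - 3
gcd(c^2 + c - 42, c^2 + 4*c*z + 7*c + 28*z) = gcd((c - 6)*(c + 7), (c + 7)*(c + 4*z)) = c + 7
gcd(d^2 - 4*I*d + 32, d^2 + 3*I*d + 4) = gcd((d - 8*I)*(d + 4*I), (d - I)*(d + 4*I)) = d + 4*I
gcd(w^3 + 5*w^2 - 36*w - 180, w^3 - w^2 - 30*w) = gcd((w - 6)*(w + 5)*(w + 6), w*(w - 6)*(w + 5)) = w^2 - w - 30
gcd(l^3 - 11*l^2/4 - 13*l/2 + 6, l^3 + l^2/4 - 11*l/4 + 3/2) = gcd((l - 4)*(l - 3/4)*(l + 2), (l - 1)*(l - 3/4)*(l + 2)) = l^2 + 5*l/4 - 3/2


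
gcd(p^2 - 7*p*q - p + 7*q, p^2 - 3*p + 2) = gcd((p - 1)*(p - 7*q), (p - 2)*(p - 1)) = p - 1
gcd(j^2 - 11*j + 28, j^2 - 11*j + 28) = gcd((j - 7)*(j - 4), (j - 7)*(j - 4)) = j^2 - 11*j + 28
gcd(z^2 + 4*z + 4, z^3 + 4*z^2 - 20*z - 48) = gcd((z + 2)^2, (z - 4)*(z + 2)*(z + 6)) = z + 2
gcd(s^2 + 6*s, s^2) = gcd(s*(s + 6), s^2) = s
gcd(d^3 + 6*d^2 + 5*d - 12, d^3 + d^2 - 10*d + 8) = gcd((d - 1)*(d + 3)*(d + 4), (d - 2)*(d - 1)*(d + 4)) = d^2 + 3*d - 4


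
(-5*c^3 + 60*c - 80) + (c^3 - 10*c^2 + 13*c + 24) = -4*c^3 - 10*c^2 + 73*c - 56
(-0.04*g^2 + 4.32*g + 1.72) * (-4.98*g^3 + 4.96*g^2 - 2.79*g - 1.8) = 0.1992*g^5 - 21.712*g^4 + 12.9732*g^3 - 3.4496*g^2 - 12.5748*g - 3.096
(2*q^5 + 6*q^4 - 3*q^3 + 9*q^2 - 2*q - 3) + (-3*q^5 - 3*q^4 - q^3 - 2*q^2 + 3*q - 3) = -q^5 + 3*q^4 - 4*q^3 + 7*q^2 + q - 6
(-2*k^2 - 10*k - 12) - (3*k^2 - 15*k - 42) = -5*k^2 + 5*k + 30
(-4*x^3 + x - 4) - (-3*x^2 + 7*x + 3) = -4*x^3 + 3*x^2 - 6*x - 7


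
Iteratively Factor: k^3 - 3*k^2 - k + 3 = (k - 3)*(k^2 - 1) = (k - 3)*(k + 1)*(k - 1)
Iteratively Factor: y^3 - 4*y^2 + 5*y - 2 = (y - 2)*(y^2 - 2*y + 1) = (y - 2)*(y - 1)*(y - 1)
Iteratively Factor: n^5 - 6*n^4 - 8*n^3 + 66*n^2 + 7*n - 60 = (n - 5)*(n^4 - n^3 - 13*n^2 + n + 12) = (n - 5)*(n - 1)*(n^3 - 13*n - 12) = (n - 5)*(n - 1)*(n + 1)*(n^2 - n - 12) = (n - 5)*(n - 1)*(n + 1)*(n + 3)*(n - 4)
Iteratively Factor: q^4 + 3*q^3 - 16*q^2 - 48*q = (q + 4)*(q^3 - q^2 - 12*q) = (q + 3)*(q + 4)*(q^2 - 4*q) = q*(q + 3)*(q + 4)*(q - 4)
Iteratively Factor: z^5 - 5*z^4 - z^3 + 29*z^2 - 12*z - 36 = (z + 2)*(z^4 - 7*z^3 + 13*z^2 + 3*z - 18) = (z - 3)*(z + 2)*(z^3 - 4*z^2 + z + 6) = (z - 3)^2*(z + 2)*(z^2 - z - 2) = (z - 3)^2*(z + 1)*(z + 2)*(z - 2)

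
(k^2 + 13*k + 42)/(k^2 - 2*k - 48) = (k + 7)/(k - 8)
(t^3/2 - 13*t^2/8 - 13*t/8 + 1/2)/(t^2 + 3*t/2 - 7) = (4*t^3 - 13*t^2 - 13*t + 4)/(4*(2*t^2 + 3*t - 14))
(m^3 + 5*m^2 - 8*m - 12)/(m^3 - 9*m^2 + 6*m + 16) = (m + 6)/(m - 8)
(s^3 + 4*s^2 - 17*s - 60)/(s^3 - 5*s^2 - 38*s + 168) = (s^2 + 8*s + 15)/(s^2 - s - 42)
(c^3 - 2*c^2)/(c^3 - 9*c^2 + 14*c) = c/(c - 7)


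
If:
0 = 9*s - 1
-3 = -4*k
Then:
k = 3/4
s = 1/9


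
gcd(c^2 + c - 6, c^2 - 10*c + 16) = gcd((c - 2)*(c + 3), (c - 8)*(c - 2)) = c - 2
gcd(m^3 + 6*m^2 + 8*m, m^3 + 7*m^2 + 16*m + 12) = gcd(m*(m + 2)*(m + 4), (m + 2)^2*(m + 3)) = m + 2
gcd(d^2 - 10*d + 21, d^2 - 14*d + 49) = d - 7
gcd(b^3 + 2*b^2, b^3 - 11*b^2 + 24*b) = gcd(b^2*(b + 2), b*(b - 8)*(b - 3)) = b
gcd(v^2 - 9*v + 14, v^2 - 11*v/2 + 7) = v - 2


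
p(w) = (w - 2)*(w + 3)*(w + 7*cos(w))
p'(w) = (1 - 7*sin(w))*(w - 2)*(w + 3) + (w - 2)*(w + 7*cos(w)) + (w + 3)*(w + 7*cos(w)) = -(w - 2)*(w + 3)*(7*sin(w) - 1) + (w - 2)*(w + 7*cos(w)) + (w + 3)*(w + 7*cos(w))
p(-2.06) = 20.42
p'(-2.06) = -10.71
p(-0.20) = -41.03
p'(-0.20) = -10.73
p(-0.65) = -30.66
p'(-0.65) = -34.09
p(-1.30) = -3.21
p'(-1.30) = -44.36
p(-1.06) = -14.02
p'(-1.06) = -44.83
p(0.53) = -34.09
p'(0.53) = 26.71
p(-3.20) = -10.60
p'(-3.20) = 55.63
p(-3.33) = -17.95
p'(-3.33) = 57.22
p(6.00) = 457.96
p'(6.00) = 271.79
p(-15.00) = -4144.83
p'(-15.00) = 1721.83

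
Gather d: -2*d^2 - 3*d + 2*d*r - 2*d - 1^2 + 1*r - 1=-2*d^2 + d*(2*r - 5) + r - 2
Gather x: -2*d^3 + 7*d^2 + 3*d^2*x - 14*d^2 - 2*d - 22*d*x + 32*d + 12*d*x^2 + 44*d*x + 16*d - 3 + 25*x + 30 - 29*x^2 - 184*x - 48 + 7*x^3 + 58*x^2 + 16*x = -2*d^3 - 7*d^2 + 46*d + 7*x^3 + x^2*(12*d + 29) + x*(3*d^2 + 22*d - 143) - 21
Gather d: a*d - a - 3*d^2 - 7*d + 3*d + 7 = -a - 3*d^2 + d*(a - 4) + 7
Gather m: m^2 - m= m^2 - m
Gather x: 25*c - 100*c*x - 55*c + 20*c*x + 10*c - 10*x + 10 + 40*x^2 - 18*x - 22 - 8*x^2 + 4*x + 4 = -20*c + 32*x^2 + x*(-80*c - 24) - 8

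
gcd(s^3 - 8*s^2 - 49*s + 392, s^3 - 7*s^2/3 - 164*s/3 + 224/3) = s^2 - s - 56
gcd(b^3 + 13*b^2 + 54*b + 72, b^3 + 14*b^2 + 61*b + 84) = b^2 + 7*b + 12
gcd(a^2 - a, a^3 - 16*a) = a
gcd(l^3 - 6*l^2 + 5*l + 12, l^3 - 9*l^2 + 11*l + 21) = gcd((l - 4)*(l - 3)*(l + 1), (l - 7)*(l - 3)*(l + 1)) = l^2 - 2*l - 3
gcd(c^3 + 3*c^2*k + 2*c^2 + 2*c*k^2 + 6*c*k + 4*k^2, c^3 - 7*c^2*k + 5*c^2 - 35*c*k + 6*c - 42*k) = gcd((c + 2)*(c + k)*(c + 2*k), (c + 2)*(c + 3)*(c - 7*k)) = c + 2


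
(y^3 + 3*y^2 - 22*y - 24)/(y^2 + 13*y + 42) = (y^2 - 3*y - 4)/(y + 7)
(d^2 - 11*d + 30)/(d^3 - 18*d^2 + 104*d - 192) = (d - 5)/(d^2 - 12*d + 32)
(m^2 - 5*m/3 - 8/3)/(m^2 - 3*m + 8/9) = 3*(m + 1)/(3*m - 1)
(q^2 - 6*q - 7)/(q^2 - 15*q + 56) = (q + 1)/(q - 8)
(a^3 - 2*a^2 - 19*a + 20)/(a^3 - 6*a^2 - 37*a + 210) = (a^2 + 3*a - 4)/(a^2 - a - 42)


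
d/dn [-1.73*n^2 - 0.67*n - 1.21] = -3.46*n - 0.67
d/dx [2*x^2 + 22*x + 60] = 4*x + 22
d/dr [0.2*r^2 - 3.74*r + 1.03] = 0.4*r - 3.74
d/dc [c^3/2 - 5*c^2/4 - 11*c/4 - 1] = 3*c^2/2 - 5*c/2 - 11/4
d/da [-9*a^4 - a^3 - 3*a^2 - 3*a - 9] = -36*a^3 - 3*a^2 - 6*a - 3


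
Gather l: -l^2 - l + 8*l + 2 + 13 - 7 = -l^2 + 7*l + 8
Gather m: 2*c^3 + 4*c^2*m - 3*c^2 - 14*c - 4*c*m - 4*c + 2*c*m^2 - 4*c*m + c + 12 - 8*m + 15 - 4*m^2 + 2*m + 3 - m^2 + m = 2*c^3 - 3*c^2 - 17*c + m^2*(2*c - 5) + m*(4*c^2 - 8*c - 5) + 30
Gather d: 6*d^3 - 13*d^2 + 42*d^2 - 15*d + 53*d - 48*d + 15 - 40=6*d^3 + 29*d^2 - 10*d - 25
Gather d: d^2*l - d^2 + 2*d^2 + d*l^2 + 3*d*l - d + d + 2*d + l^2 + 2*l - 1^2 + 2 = d^2*(l + 1) + d*(l^2 + 3*l + 2) + l^2 + 2*l + 1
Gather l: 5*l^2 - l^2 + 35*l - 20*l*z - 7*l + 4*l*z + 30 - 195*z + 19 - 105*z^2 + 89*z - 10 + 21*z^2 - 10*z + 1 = 4*l^2 + l*(28 - 16*z) - 84*z^2 - 116*z + 40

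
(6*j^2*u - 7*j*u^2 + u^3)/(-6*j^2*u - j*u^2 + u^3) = (-6*j^2 + 7*j*u - u^2)/(6*j^2 + j*u - u^2)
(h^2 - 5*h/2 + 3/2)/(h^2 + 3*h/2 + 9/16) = 8*(2*h^2 - 5*h + 3)/(16*h^2 + 24*h + 9)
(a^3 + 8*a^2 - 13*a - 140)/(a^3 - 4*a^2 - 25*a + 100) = (a + 7)/(a - 5)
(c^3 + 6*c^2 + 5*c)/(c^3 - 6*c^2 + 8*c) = (c^2 + 6*c + 5)/(c^2 - 6*c + 8)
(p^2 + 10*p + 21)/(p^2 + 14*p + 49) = (p + 3)/(p + 7)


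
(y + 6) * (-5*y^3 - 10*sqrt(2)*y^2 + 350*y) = -5*y^4 - 30*y^3 - 10*sqrt(2)*y^3 - 60*sqrt(2)*y^2 + 350*y^2 + 2100*y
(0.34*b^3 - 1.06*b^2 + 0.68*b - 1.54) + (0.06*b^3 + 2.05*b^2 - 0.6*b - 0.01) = 0.4*b^3 + 0.99*b^2 + 0.0800000000000001*b - 1.55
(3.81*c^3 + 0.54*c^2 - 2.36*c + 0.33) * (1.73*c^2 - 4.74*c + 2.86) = 6.5913*c^5 - 17.1252*c^4 + 4.2542*c^3 + 13.3017*c^2 - 8.3138*c + 0.9438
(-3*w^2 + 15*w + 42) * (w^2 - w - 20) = -3*w^4 + 18*w^3 + 87*w^2 - 342*w - 840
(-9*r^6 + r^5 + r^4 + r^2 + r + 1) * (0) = 0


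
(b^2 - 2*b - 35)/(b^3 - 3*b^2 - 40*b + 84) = (b + 5)/(b^2 + 4*b - 12)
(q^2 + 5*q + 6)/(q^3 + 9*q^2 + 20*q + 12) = (q + 3)/(q^2 + 7*q + 6)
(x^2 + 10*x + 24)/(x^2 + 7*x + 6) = (x + 4)/(x + 1)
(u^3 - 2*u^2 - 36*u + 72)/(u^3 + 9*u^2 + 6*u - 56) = (u^2 - 36)/(u^2 + 11*u + 28)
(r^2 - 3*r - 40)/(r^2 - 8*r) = (r + 5)/r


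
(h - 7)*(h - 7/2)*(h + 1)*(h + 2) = h^4 - 15*h^3/2 - 5*h^2 + 105*h/2 + 49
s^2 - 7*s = s*(s - 7)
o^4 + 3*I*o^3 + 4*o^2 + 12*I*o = o*(o - 2*I)*(o + 2*I)*(o + 3*I)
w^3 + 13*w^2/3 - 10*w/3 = w*(w - 2/3)*(w + 5)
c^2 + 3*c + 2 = (c + 1)*(c + 2)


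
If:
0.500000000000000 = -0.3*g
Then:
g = -1.67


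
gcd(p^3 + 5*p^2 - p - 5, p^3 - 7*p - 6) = p + 1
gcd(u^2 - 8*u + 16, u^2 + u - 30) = 1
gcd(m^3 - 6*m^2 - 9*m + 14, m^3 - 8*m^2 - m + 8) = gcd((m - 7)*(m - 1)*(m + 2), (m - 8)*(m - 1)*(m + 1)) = m - 1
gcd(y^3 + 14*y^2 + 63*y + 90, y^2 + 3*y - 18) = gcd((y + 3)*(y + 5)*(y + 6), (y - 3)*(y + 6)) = y + 6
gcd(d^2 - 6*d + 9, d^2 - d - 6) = d - 3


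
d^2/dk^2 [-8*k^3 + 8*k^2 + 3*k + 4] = 16 - 48*k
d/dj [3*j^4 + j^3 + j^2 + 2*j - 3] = 12*j^3 + 3*j^2 + 2*j + 2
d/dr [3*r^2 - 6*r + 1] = 6*r - 6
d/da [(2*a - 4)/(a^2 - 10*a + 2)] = 2*(a^2 - 10*a - 2*(a - 5)*(a - 2) + 2)/(a^2 - 10*a + 2)^2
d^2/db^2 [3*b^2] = 6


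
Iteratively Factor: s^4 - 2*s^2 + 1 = (s - 1)*(s^3 + s^2 - s - 1) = (s - 1)^2*(s^2 + 2*s + 1) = (s - 1)^2*(s + 1)*(s + 1)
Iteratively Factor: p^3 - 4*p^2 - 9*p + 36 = (p - 4)*(p^2 - 9) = (p - 4)*(p - 3)*(p + 3)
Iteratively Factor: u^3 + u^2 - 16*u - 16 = (u + 1)*(u^2 - 16) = (u - 4)*(u + 1)*(u + 4)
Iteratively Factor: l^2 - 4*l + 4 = (l - 2)*(l - 2)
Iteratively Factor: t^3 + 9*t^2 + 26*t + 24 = (t + 2)*(t^2 + 7*t + 12) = (t + 2)*(t + 3)*(t + 4)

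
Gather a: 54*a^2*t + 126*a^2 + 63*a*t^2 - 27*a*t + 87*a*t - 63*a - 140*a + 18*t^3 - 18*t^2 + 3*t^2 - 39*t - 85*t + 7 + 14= a^2*(54*t + 126) + a*(63*t^2 + 60*t - 203) + 18*t^3 - 15*t^2 - 124*t + 21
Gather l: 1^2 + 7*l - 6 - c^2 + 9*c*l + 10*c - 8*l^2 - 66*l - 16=-c^2 + 10*c - 8*l^2 + l*(9*c - 59) - 21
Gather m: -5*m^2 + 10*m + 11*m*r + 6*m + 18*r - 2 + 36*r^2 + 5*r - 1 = -5*m^2 + m*(11*r + 16) + 36*r^2 + 23*r - 3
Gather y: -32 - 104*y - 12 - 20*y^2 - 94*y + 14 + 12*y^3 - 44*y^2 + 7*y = 12*y^3 - 64*y^2 - 191*y - 30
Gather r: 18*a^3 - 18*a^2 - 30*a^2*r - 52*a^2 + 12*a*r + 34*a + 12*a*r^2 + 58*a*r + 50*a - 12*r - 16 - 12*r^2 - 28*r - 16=18*a^3 - 70*a^2 + 84*a + r^2*(12*a - 12) + r*(-30*a^2 + 70*a - 40) - 32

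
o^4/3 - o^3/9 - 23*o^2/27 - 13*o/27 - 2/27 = (o/3 + 1/3)*(o - 2)*(o + 1/3)^2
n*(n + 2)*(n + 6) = n^3 + 8*n^2 + 12*n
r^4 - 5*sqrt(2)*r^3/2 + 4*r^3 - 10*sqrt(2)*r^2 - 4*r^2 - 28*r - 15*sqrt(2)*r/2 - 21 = (r + 1)*(r + 3)*(r - 7*sqrt(2)/2)*(r + sqrt(2))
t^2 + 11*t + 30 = (t + 5)*(t + 6)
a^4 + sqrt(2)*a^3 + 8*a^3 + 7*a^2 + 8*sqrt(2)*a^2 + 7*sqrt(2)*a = a*(a + 1)*(a + 7)*(a + sqrt(2))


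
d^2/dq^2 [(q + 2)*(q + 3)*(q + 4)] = 6*q + 18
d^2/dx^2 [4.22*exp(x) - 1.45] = 4.22*exp(x)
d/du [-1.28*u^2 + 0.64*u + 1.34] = 0.64 - 2.56*u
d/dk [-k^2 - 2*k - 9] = -2*k - 2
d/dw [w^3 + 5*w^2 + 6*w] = 3*w^2 + 10*w + 6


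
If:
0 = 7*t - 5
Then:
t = 5/7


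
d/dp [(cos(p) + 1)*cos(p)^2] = -(3*cos(p) + 2)*sin(p)*cos(p)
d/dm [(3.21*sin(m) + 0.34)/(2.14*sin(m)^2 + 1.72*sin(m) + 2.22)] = (-6.8694*sin(m)^2 - 1.4552*sin(m) + 6.5414)*cos(m)/(4.5796*sin(m)^4 + 7.3616*sin(m)^3 + 12.46*sin(m)^2 + 7.6368*sin(m) + 4.9284)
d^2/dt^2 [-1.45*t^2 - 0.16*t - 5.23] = -2.90000000000000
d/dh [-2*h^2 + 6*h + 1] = 6 - 4*h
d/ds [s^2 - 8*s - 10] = 2*s - 8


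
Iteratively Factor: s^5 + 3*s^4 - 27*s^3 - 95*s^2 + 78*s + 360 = (s + 3)*(s^4 - 27*s^2 - 14*s + 120) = (s - 2)*(s + 3)*(s^3 + 2*s^2 - 23*s - 60) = (s - 5)*(s - 2)*(s + 3)*(s^2 + 7*s + 12) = (s - 5)*(s - 2)*(s + 3)^2*(s + 4)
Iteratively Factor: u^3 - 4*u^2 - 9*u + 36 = (u + 3)*(u^2 - 7*u + 12) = (u - 3)*(u + 3)*(u - 4)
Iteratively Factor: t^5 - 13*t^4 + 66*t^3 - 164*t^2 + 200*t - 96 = (t - 4)*(t^4 - 9*t^3 + 30*t^2 - 44*t + 24) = (t - 4)*(t - 3)*(t^3 - 6*t^2 + 12*t - 8) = (t - 4)*(t - 3)*(t - 2)*(t^2 - 4*t + 4) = (t - 4)*(t - 3)*(t - 2)^2*(t - 2)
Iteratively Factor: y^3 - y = (y)*(y^2 - 1) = y*(y - 1)*(y + 1)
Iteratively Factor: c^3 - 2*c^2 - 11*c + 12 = (c + 3)*(c^2 - 5*c + 4) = (c - 4)*(c + 3)*(c - 1)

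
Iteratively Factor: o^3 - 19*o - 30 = (o + 2)*(o^2 - 2*o - 15) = (o - 5)*(o + 2)*(o + 3)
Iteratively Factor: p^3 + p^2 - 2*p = (p - 1)*(p^2 + 2*p) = (p - 1)*(p + 2)*(p)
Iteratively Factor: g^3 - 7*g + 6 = (g - 1)*(g^2 + g - 6) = (g - 2)*(g - 1)*(g + 3)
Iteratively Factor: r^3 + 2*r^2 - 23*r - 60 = (r + 3)*(r^2 - r - 20) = (r - 5)*(r + 3)*(r + 4)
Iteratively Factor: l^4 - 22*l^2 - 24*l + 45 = (l + 3)*(l^3 - 3*l^2 - 13*l + 15) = (l - 1)*(l + 3)*(l^2 - 2*l - 15) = (l - 5)*(l - 1)*(l + 3)*(l + 3)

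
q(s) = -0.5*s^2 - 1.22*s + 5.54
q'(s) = -1.0*s - 1.22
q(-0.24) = 5.80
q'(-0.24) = -0.98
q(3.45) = -4.62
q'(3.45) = -4.67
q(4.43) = -9.68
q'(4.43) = -5.65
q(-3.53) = 3.62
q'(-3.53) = 2.31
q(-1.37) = 6.27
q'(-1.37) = 0.15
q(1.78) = 1.78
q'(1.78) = -3.00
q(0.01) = 5.53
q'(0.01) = -1.23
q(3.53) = -5.00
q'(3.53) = -4.75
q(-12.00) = -51.82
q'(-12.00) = 10.78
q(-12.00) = -51.82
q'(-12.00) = 10.78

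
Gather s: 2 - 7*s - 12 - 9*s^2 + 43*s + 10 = -9*s^2 + 36*s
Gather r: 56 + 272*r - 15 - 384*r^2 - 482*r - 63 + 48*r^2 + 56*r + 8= -336*r^2 - 154*r - 14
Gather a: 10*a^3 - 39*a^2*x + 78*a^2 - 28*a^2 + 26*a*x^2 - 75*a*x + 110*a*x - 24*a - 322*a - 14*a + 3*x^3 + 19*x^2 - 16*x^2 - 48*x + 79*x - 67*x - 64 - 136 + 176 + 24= 10*a^3 + a^2*(50 - 39*x) + a*(26*x^2 + 35*x - 360) + 3*x^3 + 3*x^2 - 36*x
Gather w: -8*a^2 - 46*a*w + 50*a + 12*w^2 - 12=-8*a^2 - 46*a*w + 50*a + 12*w^2 - 12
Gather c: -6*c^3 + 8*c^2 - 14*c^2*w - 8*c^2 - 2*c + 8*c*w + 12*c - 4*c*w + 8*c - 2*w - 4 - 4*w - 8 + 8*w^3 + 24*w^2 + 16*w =-6*c^3 - 14*c^2*w + c*(4*w + 18) + 8*w^3 + 24*w^2 + 10*w - 12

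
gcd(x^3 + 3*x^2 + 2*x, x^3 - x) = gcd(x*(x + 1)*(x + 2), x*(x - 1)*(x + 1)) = x^2 + x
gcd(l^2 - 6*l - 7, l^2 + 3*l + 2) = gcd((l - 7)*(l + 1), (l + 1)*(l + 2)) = l + 1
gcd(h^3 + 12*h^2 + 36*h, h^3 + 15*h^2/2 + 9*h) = h^2 + 6*h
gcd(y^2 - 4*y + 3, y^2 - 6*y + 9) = y - 3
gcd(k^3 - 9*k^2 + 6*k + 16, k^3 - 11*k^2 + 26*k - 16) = k^2 - 10*k + 16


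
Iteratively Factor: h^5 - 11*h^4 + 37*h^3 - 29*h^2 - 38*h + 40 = (h - 1)*(h^4 - 10*h^3 + 27*h^2 - 2*h - 40) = (h - 4)*(h - 1)*(h^3 - 6*h^2 + 3*h + 10) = (h - 4)*(h - 2)*(h - 1)*(h^2 - 4*h - 5) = (h - 5)*(h - 4)*(h - 2)*(h - 1)*(h + 1)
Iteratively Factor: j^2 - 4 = (j + 2)*(j - 2)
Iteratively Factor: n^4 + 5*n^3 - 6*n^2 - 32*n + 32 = (n + 4)*(n^3 + n^2 - 10*n + 8) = (n - 2)*(n + 4)*(n^2 + 3*n - 4) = (n - 2)*(n + 4)^2*(n - 1)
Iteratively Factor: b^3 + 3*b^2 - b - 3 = (b - 1)*(b^2 + 4*b + 3) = (b - 1)*(b + 1)*(b + 3)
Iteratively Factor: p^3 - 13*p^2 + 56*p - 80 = (p - 4)*(p^2 - 9*p + 20) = (p - 5)*(p - 4)*(p - 4)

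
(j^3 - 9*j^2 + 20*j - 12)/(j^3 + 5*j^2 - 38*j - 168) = (j^2 - 3*j + 2)/(j^2 + 11*j + 28)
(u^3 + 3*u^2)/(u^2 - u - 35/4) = 4*u^2*(u + 3)/(4*u^2 - 4*u - 35)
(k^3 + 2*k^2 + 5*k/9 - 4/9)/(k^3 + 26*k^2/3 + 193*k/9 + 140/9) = (3*k^2 + 2*k - 1)/(3*k^2 + 22*k + 35)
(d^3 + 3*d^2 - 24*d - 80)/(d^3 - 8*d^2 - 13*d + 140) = (d + 4)/(d - 7)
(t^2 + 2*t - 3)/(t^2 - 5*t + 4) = (t + 3)/(t - 4)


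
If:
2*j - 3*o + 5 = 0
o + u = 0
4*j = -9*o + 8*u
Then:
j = -85/46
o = 10/23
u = -10/23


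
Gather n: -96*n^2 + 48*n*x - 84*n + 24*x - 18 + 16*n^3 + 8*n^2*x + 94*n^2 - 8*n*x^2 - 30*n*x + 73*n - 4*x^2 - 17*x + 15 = 16*n^3 + n^2*(8*x - 2) + n*(-8*x^2 + 18*x - 11) - 4*x^2 + 7*x - 3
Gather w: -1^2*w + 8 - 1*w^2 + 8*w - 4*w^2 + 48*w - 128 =-5*w^2 + 55*w - 120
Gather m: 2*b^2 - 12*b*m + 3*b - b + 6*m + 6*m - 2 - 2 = 2*b^2 + 2*b + m*(12 - 12*b) - 4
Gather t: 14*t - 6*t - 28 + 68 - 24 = 8*t + 16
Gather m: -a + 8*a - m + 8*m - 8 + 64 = 7*a + 7*m + 56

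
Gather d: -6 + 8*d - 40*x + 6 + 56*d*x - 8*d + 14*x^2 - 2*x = 56*d*x + 14*x^2 - 42*x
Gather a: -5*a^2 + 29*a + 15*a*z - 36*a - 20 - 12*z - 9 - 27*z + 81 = -5*a^2 + a*(15*z - 7) - 39*z + 52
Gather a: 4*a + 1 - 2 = 4*a - 1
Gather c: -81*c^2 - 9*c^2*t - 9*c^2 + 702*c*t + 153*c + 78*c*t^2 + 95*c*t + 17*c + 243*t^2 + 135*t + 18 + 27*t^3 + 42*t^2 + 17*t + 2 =c^2*(-9*t - 90) + c*(78*t^2 + 797*t + 170) + 27*t^3 + 285*t^2 + 152*t + 20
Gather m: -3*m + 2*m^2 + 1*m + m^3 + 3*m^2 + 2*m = m^3 + 5*m^2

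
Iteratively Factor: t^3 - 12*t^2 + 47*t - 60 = (t - 5)*(t^2 - 7*t + 12) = (t - 5)*(t - 3)*(t - 4)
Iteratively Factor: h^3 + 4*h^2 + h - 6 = (h - 1)*(h^2 + 5*h + 6) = (h - 1)*(h + 3)*(h + 2)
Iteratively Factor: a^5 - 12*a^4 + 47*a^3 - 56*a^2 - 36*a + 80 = (a + 1)*(a^4 - 13*a^3 + 60*a^2 - 116*a + 80) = (a - 2)*(a + 1)*(a^3 - 11*a^2 + 38*a - 40) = (a - 5)*(a - 2)*(a + 1)*(a^2 - 6*a + 8) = (a - 5)*(a - 4)*(a - 2)*(a + 1)*(a - 2)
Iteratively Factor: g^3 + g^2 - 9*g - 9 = (g + 1)*(g^2 - 9) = (g - 3)*(g + 1)*(g + 3)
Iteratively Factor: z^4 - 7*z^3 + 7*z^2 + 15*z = (z + 1)*(z^3 - 8*z^2 + 15*z) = z*(z + 1)*(z^2 - 8*z + 15) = z*(z - 5)*(z + 1)*(z - 3)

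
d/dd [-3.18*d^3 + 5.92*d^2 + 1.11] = d*(11.84 - 9.54*d)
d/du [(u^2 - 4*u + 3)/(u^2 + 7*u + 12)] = (11*u^2 + 18*u - 69)/(u^4 + 14*u^3 + 73*u^2 + 168*u + 144)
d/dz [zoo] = 0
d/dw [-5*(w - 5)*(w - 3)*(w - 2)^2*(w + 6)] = -25*w^4 + 120*w^3 + 315*w^2 - 2140*w + 2460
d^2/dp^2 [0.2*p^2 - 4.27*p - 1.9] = 0.400000000000000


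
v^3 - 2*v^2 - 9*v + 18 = (v - 3)*(v - 2)*(v + 3)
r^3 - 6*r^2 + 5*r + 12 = (r - 4)*(r - 3)*(r + 1)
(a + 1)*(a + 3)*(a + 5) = a^3 + 9*a^2 + 23*a + 15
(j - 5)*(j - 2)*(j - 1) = j^3 - 8*j^2 + 17*j - 10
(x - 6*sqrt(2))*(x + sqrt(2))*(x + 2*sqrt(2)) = x^3 - 3*sqrt(2)*x^2 - 32*x - 24*sqrt(2)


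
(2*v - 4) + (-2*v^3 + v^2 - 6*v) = -2*v^3 + v^2 - 4*v - 4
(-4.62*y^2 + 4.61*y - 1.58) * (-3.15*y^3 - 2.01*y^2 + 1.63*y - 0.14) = 14.553*y^5 - 5.2353*y^4 - 11.8197*y^3 + 11.3369*y^2 - 3.2208*y + 0.2212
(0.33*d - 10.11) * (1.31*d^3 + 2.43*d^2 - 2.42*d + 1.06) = 0.4323*d^4 - 12.4422*d^3 - 25.3659*d^2 + 24.816*d - 10.7166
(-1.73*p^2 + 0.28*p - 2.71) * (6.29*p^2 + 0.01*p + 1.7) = -10.8817*p^4 + 1.7439*p^3 - 19.9841*p^2 + 0.4489*p - 4.607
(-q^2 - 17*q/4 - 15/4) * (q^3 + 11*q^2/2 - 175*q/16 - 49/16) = -q^5 - 39*q^4/4 - 259*q^3/16 + 1851*q^2/64 + 1729*q/32 + 735/64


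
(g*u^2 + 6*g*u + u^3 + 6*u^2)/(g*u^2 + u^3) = (u + 6)/u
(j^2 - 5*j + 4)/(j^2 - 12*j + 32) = (j - 1)/(j - 8)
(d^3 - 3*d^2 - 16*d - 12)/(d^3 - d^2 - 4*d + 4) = (d^2 - 5*d - 6)/(d^2 - 3*d + 2)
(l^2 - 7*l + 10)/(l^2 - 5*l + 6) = (l - 5)/(l - 3)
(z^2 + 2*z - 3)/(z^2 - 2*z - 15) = (z - 1)/(z - 5)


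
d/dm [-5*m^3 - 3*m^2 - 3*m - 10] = -15*m^2 - 6*m - 3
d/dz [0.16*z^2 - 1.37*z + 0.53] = 0.32*z - 1.37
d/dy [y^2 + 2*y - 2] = 2*y + 2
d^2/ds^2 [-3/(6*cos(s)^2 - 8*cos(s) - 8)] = 3*(36*sin(s)^4 - 82*sin(s)^2 + 29*cos(s) - 9*cos(3*s) - 10)/(2*(cos(s) - 2)^3*(3*cos(s) + 2)^3)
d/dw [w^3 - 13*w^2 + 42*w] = 3*w^2 - 26*w + 42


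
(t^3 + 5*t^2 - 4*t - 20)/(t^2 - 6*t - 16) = (t^2 + 3*t - 10)/(t - 8)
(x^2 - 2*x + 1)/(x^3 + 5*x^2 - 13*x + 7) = 1/(x + 7)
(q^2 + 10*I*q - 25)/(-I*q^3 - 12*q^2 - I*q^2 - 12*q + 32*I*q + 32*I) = (I*q^2 - 10*q - 25*I)/(q^3 + q^2*(1 - 12*I) + q*(-32 - 12*I) - 32)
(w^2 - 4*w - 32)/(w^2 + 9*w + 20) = (w - 8)/(w + 5)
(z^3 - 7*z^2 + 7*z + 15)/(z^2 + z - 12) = (z^2 - 4*z - 5)/(z + 4)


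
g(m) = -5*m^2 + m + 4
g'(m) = 1 - 10*m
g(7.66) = -281.72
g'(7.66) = -75.60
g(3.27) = -46.19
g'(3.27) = -31.70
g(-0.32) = 3.17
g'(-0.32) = 4.20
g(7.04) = -236.77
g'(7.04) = -69.40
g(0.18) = 4.02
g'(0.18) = -0.80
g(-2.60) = -32.40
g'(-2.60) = 27.00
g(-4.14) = -85.84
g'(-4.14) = 42.40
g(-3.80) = -72.00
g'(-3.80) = 39.00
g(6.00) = -170.00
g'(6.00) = -59.00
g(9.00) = -392.00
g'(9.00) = -89.00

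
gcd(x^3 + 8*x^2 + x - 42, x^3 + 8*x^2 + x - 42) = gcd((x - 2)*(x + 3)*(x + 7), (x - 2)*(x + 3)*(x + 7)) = x^3 + 8*x^2 + x - 42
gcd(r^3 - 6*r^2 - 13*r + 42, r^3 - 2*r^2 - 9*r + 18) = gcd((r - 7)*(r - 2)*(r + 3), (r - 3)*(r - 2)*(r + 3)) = r^2 + r - 6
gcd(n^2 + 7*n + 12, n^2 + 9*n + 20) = n + 4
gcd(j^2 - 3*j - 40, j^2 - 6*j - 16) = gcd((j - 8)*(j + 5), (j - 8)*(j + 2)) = j - 8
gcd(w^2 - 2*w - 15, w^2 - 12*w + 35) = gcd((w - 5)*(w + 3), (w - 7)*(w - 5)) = w - 5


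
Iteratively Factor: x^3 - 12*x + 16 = (x - 2)*(x^2 + 2*x - 8) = (x - 2)^2*(x + 4)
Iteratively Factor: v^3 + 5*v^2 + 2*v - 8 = (v - 1)*(v^2 + 6*v + 8) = (v - 1)*(v + 4)*(v + 2)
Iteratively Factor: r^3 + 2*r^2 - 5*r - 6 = (r + 1)*(r^2 + r - 6) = (r + 1)*(r + 3)*(r - 2)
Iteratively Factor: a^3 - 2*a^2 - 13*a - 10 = (a + 2)*(a^2 - 4*a - 5) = (a - 5)*(a + 2)*(a + 1)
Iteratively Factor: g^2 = (g)*(g)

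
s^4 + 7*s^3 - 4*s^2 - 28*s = s*(s - 2)*(s + 2)*(s + 7)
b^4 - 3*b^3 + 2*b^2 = b^2*(b - 2)*(b - 1)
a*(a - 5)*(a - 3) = a^3 - 8*a^2 + 15*a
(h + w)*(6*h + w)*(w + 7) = 6*h^2*w + 42*h^2 + 7*h*w^2 + 49*h*w + w^3 + 7*w^2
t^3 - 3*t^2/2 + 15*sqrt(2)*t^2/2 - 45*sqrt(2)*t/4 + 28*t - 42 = (t - 3/2)*(t + 7*sqrt(2)/2)*(t + 4*sqrt(2))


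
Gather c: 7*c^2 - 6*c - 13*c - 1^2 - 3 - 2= 7*c^2 - 19*c - 6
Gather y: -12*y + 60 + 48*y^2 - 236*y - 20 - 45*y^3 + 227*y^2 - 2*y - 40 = -45*y^3 + 275*y^2 - 250*y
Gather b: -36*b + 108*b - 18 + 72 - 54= 72*b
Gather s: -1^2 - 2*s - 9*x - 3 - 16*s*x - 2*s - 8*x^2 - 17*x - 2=s*(-16*x - 4) - 8*x^2 - 26*x - 6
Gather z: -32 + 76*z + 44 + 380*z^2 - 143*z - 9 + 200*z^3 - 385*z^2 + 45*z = 200*z^3 - 5*z^2 - 22*z + 3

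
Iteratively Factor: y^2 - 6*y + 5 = (y - 5)*(y - 1)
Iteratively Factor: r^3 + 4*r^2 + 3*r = (r)*(r^2 + 4*r + 3) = r*(r + 3)*(r + 1)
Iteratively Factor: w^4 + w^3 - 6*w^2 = (w)*(w^3 + w^2 - 6*w) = w*(w - 2)*(w^2 + 3*w) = w*(w - 2)*(w + 3)*(w)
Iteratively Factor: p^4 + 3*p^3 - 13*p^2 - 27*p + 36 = (p - 1)*(p^3 + 4*p^2 - 9*p - 36) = (p - 1)*(p + 4)*(p^2 - 9) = (p - 3)*(p - 1)*(p + 4)*(p + 3)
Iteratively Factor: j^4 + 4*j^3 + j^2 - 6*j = (j + 3)*(j^3 + j^2 - 2*j) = (j + 2)*(j + 3)*(j^2 - j) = j*(j + 2)*(j + 3)*(j - 1)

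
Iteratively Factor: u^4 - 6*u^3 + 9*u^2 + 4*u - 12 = (u + 1)*(u^3 - 7*u^2 + 16*u - 12) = (u - 3)*(u + 1)*(u^2 - 4*u + 4) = (u - 3)*(u - 2)*(u + 1)*(u - 2)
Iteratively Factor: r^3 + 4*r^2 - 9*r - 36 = (r - 3)*(r^2 + 7*r + 12) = (r - 3)*(r + 4)*(r + 3)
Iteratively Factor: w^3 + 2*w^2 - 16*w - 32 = (w + 2)*(w^2 - 16) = (w + 2)*(w + 4)*(w - 4)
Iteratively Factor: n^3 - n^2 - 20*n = (n - 5)*(n^2 + 4*n) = (n - 5)*(n + 4)*(n)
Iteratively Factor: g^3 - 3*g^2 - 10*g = (g)*(g^2 - 3*g - 10) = g*(g + 2)*(g - 5)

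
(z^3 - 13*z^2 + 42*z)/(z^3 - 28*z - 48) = z*(z - 7)/(z^2 + 6*z + 8)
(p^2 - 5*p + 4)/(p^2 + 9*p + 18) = (p^2 - 5*p + 4)/(p^2 + 9*p + 18)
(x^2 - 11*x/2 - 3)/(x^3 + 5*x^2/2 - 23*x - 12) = (x - 6)/(x^2 + 2*x - 24)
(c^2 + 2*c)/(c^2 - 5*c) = (c + 2)/(c - 5)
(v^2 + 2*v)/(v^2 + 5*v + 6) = v/(v + 3)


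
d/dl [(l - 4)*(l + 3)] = 2*l - 1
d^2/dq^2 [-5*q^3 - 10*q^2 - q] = -30*q - 20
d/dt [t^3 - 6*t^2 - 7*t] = 3*t^2 - 12*t - 7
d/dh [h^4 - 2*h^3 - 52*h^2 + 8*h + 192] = 4*h^3 - 6*h^2 - 104*h + 8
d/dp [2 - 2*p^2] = -4*p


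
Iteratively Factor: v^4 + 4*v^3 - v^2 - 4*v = (v)*(v^3 + 4*v^2 - v - 4) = v*(v - 1)*(v^2 + 5*v + 4) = v*(v - 1)*(v + 1)*(v + 4)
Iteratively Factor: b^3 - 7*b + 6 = (b - 1)*(b^2 + b - 6) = (b - 1)*(b + 3)*(b - 2)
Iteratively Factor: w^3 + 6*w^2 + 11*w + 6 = (w + 3)*(w^2 + 3*w + 2) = (w + 2)*(w + 3)*(w + 1)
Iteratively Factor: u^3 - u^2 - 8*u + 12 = (u - 2)*(u^2 + u - 6) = (u - 2)*(u + 3)*(u - 2)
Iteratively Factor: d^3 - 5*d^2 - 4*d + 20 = (d - 5)*(d^2 - 4) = (d - 5)*(d - 2)*(d + 2)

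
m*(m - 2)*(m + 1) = m^3 - m^2 - 2*m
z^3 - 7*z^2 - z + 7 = (z - 7)*(z - 1)*(z + 1)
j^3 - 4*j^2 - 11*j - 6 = (j - 6)*(j + 1)^2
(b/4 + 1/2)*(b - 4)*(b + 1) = b^3/4 - b^2/4 - 5*b/2 - 2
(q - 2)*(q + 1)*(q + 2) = q^3 + q^2 - 4*q - 4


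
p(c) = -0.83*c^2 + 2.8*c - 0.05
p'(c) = 2.8 - 1.66*c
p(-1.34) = -5.29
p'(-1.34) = 5.02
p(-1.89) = -8.31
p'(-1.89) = 5.94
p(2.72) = 1.43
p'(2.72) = -1.72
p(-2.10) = -9.59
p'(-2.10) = 6.29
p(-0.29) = -0.93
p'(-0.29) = 3.28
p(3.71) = -1.09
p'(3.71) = -3.36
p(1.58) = 2.30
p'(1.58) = 0.18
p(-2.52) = -12.38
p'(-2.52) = 6.98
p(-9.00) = -92.48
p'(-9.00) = 17.74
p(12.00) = -85.97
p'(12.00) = -17.12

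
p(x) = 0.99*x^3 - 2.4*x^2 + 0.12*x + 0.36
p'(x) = 2.97*x^2 - 4.8*x + 0.12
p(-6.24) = -334.38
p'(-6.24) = 145.72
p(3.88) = 22.52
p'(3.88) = 26.21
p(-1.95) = -16.34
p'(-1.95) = 20.77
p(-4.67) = -153.37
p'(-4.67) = 87.31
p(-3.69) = -82.50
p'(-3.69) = 58.27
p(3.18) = 8.31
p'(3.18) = 14.89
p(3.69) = 17.87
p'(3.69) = 22.85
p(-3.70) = -83.09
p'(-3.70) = 58.54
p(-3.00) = -48.33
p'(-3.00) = 41.25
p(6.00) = 128.52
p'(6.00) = 78.24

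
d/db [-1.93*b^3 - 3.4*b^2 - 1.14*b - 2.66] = -5.79*b^2 - 6.8*b - 1.14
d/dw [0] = 0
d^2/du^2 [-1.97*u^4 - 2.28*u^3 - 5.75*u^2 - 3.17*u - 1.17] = -23.64*u^2 - 13.68*u - 11.5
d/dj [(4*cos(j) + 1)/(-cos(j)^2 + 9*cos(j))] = (-4*sin(j) + 9*sin(j)/cos(j)^2 - 2*tan(j))/(cos(j) - 9)^2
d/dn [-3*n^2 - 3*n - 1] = -6*n - 3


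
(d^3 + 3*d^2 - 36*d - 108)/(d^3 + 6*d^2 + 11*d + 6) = (d^2 - 36)/(d^2 + 3*d + 2)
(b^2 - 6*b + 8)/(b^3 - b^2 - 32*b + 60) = (b - 4)/(b^2 + b - 30)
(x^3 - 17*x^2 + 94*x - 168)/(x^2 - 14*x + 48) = (x^2 - 11*x + 28)/(x - 8)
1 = 1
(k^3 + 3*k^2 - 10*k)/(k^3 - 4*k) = (k + 5)/(k + 2)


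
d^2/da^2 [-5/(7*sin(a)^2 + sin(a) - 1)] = 5*(196*sin(a)^4 + 21*sin(a)^3 - 265*sin(a)^2 - 41*sin(a) - 16)/(7*sin(a)^2 + sin(a) - 1)^3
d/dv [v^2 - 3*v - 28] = 2*v - 3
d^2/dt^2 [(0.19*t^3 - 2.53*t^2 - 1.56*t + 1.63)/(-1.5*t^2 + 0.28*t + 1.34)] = (-4.44089209850063e-16*t^5 + 7.105427357601e-15*t^4 + 8.35160800000001*t^3 + 8.079072*t^2 + 20.874216*t + 1.106928)/(3.375*t^6 - 1.89*t^5 - 8.6922*t^4 + 3.354848*t^3 + 7.765032*t^2 - 1.508304*t - 2.406104)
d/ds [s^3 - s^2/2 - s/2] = 3*s^2 - s - 1/2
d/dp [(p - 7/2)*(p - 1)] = 2*p - 9/2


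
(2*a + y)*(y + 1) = 2*a*y + 2*a + y^2 + y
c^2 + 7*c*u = c*(c + 7*u)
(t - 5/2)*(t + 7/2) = t^2 + t - 35/4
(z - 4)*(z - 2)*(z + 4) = z^3 - 2*z^2 - 16*z + 32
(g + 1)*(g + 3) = g^2 + 4*g + 3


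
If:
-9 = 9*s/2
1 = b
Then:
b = 1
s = -2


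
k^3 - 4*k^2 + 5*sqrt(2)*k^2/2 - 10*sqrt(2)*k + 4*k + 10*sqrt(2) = (k - 2)^2*(k + 5*sqrt(2)/2)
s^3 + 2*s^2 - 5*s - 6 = (s - 2)*(s + 1)*(s + 3)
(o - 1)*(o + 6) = o^2 + 5*o - 6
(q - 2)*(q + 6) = q^2 + 4*q - 12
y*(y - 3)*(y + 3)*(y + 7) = y^4 + 7*y^3 - 9*y^2 - 63*y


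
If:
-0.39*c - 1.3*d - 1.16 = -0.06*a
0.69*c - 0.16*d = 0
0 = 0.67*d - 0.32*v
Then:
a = 11.0681375730045*v + 19.3333333333333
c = 0.110750594851828*v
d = 0.477611940298507*v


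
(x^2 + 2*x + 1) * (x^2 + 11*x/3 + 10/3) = x^4 + 17*x^3/3 + 35*x^2/3 + 31*x/3 + 10/3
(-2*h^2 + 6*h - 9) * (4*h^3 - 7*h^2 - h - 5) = -8*h^5 + 38*h^4 - 76*h^3 + 67*h^2 - 21*h + 45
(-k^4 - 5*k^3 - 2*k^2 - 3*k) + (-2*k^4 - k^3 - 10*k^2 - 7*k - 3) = -3*k^4 - 6*k^3 - 12*k^2 - 10*k - 3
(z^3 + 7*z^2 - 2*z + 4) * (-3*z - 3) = -3*z^4 - 24*z^3 - 15*z^2 - 6*z - 12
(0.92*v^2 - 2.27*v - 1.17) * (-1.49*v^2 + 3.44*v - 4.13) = -1.3708*v^4 + 6.5471*v^3 - 9.8651*v^2 + 5.3503*v + 4.8321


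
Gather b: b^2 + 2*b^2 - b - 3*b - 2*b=3*b^2 - 6*b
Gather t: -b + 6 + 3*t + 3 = -b + 3*t + 9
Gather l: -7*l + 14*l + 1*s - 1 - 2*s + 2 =7*l - s + 1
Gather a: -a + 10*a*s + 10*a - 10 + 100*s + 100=a*(10*s + 9) + 100*s + 90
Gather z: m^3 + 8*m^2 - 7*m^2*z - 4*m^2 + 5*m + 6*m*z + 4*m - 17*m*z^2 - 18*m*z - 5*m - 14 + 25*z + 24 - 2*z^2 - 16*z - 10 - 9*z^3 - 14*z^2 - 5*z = m^3 + 4*m^2 + 4*m - 9*z^3 + z^2*(-17*m - 16) + z*(-7*m^2 - 12*m + 4)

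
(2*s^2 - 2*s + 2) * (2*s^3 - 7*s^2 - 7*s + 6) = 4*s^5 - 18*s^4 + 4*s^3 + 12*s^2 - 26*s + 12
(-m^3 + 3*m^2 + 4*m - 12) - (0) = -m^3 + 3*m^2 + 4*m - 12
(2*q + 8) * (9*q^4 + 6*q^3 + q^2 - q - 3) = 18*q^5 + 84*q^4 + 50*q^3 + 6*q^2 - 14*q - 24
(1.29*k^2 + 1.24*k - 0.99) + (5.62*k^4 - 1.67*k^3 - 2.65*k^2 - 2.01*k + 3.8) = 5.62*k^4 - 1.67*k^3 - 1.36*k^2 - 0.77*k + 2.81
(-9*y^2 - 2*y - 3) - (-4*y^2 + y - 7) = -5*y^2 - 3*y + 4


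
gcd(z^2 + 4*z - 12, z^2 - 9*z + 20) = 1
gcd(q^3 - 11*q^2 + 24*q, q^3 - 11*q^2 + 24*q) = q^3 - 11*q^2 + 24*q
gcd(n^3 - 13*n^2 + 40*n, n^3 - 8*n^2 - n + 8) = n - 8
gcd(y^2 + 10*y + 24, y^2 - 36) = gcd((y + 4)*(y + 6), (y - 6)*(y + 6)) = y + 6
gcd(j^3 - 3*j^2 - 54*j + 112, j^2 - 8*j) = j - 8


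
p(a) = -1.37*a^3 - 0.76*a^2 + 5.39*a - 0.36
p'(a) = -4.11*a^2 - 1.52*a + 5.39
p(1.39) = 1.98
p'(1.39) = -4.66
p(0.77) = 2.71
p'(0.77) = 1.78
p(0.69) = 2.55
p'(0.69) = 2.38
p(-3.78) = 42.40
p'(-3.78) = -47.59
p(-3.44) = 27.87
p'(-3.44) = -38.02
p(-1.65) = -5.17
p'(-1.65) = -3.29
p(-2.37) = 0.83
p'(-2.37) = -14.09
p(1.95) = -2.90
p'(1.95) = -13.20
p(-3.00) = 13.62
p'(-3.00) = -27.04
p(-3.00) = 13.62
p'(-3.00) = -27.04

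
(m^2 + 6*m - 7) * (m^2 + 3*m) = m^4 + 9*m^3 + 11*m^2 - 21*m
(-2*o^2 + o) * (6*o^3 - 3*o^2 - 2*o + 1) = -12*o^5 + 12*o^4 + o^3 - 4*o^2 + o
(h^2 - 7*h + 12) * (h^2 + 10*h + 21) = h^4 + 3*h^3 - 37*h^2 - 27*h + 252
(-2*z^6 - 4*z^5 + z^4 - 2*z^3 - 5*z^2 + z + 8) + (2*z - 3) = -2*z^6 - 4*z^5 + z^4 - 2*z^3 - 5*z^2 + 3*z + 5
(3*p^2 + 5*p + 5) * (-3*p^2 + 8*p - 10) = -9*p^4 + 9*p^3 - 5*p^2 - 10*p - 50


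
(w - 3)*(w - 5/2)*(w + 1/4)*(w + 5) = w^4 - w^3/4 - 161*w^2/8 + 65*w/2 + 75/8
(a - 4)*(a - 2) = a^2 - 6*a + 8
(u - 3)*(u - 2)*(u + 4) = u^3 - u^2 - 14*u + 24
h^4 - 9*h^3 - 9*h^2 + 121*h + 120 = (h - 8)*(h - 5)*(h + 1)*(h + 3)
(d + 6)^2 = d^2 + 12*d + 36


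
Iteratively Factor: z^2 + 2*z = (z + 2)*(z)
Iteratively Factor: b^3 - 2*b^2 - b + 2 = (b + 1)*(b^2 - 3*b + 2) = (b - 2)*(b + 1)*(b - 1)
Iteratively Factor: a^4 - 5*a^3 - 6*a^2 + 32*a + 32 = (a - 4)*(a^3 - a^2 - 10*a - 8) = (a - 4)^2*(a^2 + 3*a + 2) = (a - 4)^2*(a + 1)*(a + 2)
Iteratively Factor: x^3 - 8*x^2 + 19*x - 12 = (x - 3)*(x^2 - 5*x + 4) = (x - 3)*(x - 1)*(x - 4)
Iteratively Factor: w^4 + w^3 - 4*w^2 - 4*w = (w - 2)*(w^3 + 3*w^2 + 2*w) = (w - 2)*(w + 2)*(w^2 + w) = w*(w - 2)*(w + 2)*(w + 1)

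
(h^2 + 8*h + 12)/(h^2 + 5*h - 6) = (h + 2)/(h - 1)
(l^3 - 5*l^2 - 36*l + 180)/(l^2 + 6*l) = l - 11 + 30/l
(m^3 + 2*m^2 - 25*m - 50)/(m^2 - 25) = m + 2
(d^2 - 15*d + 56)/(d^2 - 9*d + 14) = (d - 8)/(d - 2)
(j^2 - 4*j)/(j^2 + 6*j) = (j - 4)/(j + 6)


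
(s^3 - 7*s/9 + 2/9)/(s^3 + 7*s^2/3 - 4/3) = (s - 1/3)/(s + 2)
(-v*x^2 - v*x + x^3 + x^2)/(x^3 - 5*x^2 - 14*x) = (v*x + v - x^2 - x)/(-x^2 + 5*x + 14)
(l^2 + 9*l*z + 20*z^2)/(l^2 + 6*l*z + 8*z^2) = (l + 5*z)/(l + 2*z)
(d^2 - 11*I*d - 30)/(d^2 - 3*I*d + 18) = (d - 5*I)/(d + 3*I)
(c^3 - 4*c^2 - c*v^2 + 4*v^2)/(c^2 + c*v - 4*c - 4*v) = c - v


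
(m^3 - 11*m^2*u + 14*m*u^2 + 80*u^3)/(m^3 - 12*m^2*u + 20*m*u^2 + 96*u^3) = (-m + 5*u)/(-m + 6*u)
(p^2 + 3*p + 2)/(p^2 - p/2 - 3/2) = 2*(p + 2)/(2*p - 3)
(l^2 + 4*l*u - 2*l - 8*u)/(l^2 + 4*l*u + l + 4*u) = (l - 2)/(l + 1)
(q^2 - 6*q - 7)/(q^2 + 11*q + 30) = (q^2 - 6*q - 7)/(q^2 + 11*q + 30)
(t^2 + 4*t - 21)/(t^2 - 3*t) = (t + 7)/t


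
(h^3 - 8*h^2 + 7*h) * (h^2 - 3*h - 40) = h^5 - 11*h^4 - 9*h^3 + 299*h^2 - 280*h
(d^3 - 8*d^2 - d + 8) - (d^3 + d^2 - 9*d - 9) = -9*d^2 + 8*d + 17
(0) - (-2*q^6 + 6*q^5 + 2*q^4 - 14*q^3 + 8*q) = 2*q^6 - 6*q^5 - 2*q^4 + 14*q^3 - 8*q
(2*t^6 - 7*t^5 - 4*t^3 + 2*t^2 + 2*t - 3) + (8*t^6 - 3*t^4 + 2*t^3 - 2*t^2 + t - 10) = 10*t^6 - 7*t^5 - 3*t^4 - 2*t^3 + 3*t - 13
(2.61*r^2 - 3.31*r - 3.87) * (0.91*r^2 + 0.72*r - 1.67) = 2.3751*r^4 - 1.1329*r^3 - 10.2636*r^2 + 2.7413*r + 6.4629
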